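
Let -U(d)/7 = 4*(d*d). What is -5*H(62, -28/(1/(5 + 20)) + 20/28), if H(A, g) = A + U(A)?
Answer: 537850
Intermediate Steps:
U(d) = -28*d² (U(d) = -28*d*d = -28*d²)
H(A, g) = A - 28*A²
-5*H(62, -28/(1/(5 + 20)) + 20/28) = -310*(1 - 28*62) = -310*(1 - 1736) = -310*(-1735) = -5*(-107570) = 537850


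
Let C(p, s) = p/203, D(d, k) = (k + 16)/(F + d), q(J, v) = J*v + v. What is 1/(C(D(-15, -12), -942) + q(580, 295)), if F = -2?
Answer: 3451/591484141 ≈ 5.8345e-6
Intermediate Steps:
q(J, v) = v + J*v
D(d, k) = (16 + k)/(-2 + d) (D(d, k) = (k + 16)/(-2 + d) = (16 + k)/(-2 + d))
C(p, s) = p/203 (C(p, s) = p*(1/203) = p/203)
1/(C(D(-15, -12), -942) + q(580, 295)) = 1/(((16 - 12)/(-2 - 15))/203 + 295*(1 + 580)) = 1/((4/(-17))/203 + 295*581) = 1/((-1/17*4)/203 + 171395) = 1/((1/203)*(-4/17) + 171395) = 1/(-4/3451 + 171395) = 1/(591484141/3451) = 3451/591484141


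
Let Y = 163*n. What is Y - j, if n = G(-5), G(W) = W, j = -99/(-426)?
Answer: -115763/142 ≈ -815.23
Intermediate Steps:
j = 33/142 (j = -99*(-1/426) = 33/142 ≈ 0.23239)
n = -5
Y = -815 (Y = 163*(-5) = -815)
Y - j = -815 - 1*33/142 = -815 - 33/142 = -115763/142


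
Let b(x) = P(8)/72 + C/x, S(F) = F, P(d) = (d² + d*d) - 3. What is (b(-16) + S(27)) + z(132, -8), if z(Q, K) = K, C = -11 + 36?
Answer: 2761/144 ≈ 19.174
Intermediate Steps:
C = 25
P(d) = -3 + 2*d² (P(d) = (d² + d²) - 3 = 2*d² - 3 = -3 + 2*d²)
b(x) = 125/72 + 25/x (b(x) = (-3 + 2*8²)/72 + 25/x = (-3 + 2*64)*(1/72) + 25/x = (-3 + 128)*(1/72) + 25/x = 125*(1/72) + 25/x = 125/72 + 25/x)
(b(-16) + S(27)) + z(132, -8) = ((125/72 + 25/(-16)) + 27) - 8 = ((125/72 + 25*(-1/16)) + 27) - 8 = ((125/72 - 25/16) + 27) - 8 = (25/144 + 27) - 8 = 3913/144 - 8 = 2761/144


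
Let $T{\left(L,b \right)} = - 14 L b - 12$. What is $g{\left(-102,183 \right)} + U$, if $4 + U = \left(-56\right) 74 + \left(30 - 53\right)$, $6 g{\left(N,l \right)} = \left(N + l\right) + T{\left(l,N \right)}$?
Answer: $\frac{78789}{2} \approx 39395.0$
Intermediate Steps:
$T{\left(L,b \right)} = -12 - 14 L b$ ($T{\left(L,b \right)} = - 14 L b - 12 = -12 - 14 L b$)
$g{\left(N,l \right)} = -2 + \frac{N}{6} + \frac{l}{6} - \frac{7 N l}{3}$ ($g{\left(N,l \right)} = \frac{\left(N + l\right) - \left(12 + 14 l N\right)}{6} = \frac{\left(N + l\right) - \left(12 + 14 N l\right)}{6} = \frac{-12 + N + l - 14 N l}{6} = -2 + \frac{N}{6} + \frac{l}{6} - \frac{7 N l}{3}$)
$U = -4171$ ($U = -4 + \left(\left(-56\right) 74 + \left(30 - 53\right)\right) = -4 - 4167 = -4171$)
$g{\left(-102,183 \right)} + U = \left(-2 + \frac{1}{6} \left(-102\right) + \frac{1}{6} \cdot 183 - \left(-238\right) 183\right) - 4171 = \left(-2 - 17 + \frac{61}{2} + 43554\right) - 4171 = \frac{87131}{2} - 4171 = \frac{78789}{2}$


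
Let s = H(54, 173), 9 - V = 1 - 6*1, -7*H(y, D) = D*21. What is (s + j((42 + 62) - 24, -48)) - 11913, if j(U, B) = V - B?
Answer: -12370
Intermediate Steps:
H(y, D) = -3*D (H(y, D) = -D*21/7 = -3*D)
V = 14 (V = 9 - (1 - 6*1) = 9 - (1 - 6) = 9 - 1*(-5) = 9 + 5 = 14)
s = -519 (s = -3*173 = -519)
j(U, B) = 14 - B
(s + j((42 + 62) - 24, -48)) - 11913 = (-519 + (14 - 1*(-48))) - 11913 = (-519 + (14 + 48)) - 11913 = (-519 + 62) - 11913 = -457 - 11913 = -12370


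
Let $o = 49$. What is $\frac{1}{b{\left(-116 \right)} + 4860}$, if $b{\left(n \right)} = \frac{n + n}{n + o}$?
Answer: $\frac{67}{325852} \approx 0.00020561$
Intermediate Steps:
$b{\left(n \right)} = \frac{2 n}{49 + n}$ ($b{\left(n \right)} = \frac{n + n}{n + 49} = \frac{2 n}{49 + n}$)
$\frac{1}{b{\left(-116 \right)} + 4860} = \frac{1}{2 \left(-116\right) \frac{1}{49 - 116} + 4860} = \frac{1}{2 \left(-116\right) \frac{1}{-67} + 4860} = \frac{1}{2 \left(-116\right) \left(- \frac{1}{67}\right) + 4860} = \frac{1}{\frac{232}{67} + 4860} = \frac{1}{\frac{325852}{67}} = \frac{67}{325852}$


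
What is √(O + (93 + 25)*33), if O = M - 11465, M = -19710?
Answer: I*√27281 ≈ 165.17*I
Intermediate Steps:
O = -31175 (O = -19710 - 11465 = -31175)
√(O + (93 + 25)*33) = √(-31175 + (93 + 25)*33) = √(-31175 + 118*33) = √(-31175 + 3894) = √(-27281) = I*√27281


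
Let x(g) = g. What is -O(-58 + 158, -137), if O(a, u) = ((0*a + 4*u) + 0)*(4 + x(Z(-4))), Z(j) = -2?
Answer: 1096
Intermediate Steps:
O(a, u) = 8*u (O(a, u) = ((0*a + 4*u) + 0)*(4 - 2) = ((0 + 4*u) + 0)*2 = (4*u + 0)*2 = (4*u)*2 = 8*u)
-O(-58 + 158, -137) = -8*(-137) = -1*(-1096) = 1096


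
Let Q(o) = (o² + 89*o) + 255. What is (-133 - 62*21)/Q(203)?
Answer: -1435/59531 ≈ -0.024105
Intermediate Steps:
Q(o) = 255 + o² + 89*o
(-133 - 62*21)/Q(203) = (-133 - 62*21)/(255 + 203² + 89*203) = (-133 - 1302)/(255 + 41209 + 18067) = -1435/59531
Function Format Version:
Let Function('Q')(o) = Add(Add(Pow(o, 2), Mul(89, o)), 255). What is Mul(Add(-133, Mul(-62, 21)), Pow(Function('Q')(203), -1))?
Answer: Rational(-1435, 59531) ≈ -0.024105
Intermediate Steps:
Function('Q')(o) = Add(255, Pow(o, 2), Mul(89, o))
Mul(Add(-133, Mul(-62, 21)), Pow(Function('Q')(203), -1)) = Mul(Add(-133, Mul(-62, 21)), Pow(Add(255, Pow(203, 2), Mul(89, 203)), -1)) = Mul(Add(-133, -1302), Pow(Add(255, 41209, 18067), -1)) = Mul(-1435, Pow(59531, -1)) = Mul(-1435, Rational(1, 59531)) = Rational(-1435, 59531)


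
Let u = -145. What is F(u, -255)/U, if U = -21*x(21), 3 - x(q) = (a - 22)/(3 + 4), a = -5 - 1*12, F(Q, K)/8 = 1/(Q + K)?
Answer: 1/9000 ≈ 0.00011111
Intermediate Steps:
F(Q, K) = 8/(K + Q) (F(Q, K) = 8/(Q + K) = 8/(K + Q))
a = -17 (a = -5 - 12 = -17)
x(q) = 60/7 (x(q) = 3 - (-17 - 22)/(3 + 4) = 3 - (-39)/7 = 3 - 1*(-39/7) = 3 + 39/7 = 60/7)
U = -180 (U = -21*60/7 = -180)
F(u, -255)/U = (8/(-255 - 145))/(-180) = (8/(-400))*(-1/180) = (8*(-1/400))*(-1/180) = -1/50*(-1/180) = 1/9000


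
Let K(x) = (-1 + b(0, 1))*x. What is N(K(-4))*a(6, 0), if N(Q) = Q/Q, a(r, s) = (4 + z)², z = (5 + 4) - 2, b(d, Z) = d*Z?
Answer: 121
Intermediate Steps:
b(d, Z) = Z*d
z = 7 (z = 9 - 2 = 7)
K(x) = -x (K(x) = (-1 + 1*0)*x = (-1 + 0)*x = -x)
a(r, s) = 121 (a(r, s) = (4 + 7)² = 11² = 121)
N(Q) = 1
N(K(-4))*a(6, 0) = 1*121 = 121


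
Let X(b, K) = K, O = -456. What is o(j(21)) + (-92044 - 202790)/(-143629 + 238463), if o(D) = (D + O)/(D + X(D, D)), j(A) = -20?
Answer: 4168453/474170 ≈ 8.7910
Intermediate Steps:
o(D) = (-456 + D)/(2*D) (o(D) = (D - 456)/(D + D) = (-456 + D)/((2*D)) = (-456 + D)*(1/(2*D)) = (-456 + D)/(2*D))
o(j(21)) + (-92044 - 202790)/(-143629 + 238463) = (½)*(-456 - 20)/(-20) + (-92044 - 202790)/(-143629 + 238463) = (½)*(-1/20)*(-476) - 294834/94834 = 119/10 - 294834*1/94834 = 119/10 - 147417/47417 = 4168453/474170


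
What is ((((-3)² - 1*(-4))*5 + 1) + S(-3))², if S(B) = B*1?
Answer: 3969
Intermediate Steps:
S(B) = B
((((-3)² - 1*(-4))*5 + 1) + S(-3))² = ((((-3)² - 1*(-4))*5 + 1) - 3)² = (((9 + 4)*5 + 1) - 3)² = ((13*5 + 1) - 3)² = ((65 + 1) - 3)² = (66 - 3)² = 63² = 3969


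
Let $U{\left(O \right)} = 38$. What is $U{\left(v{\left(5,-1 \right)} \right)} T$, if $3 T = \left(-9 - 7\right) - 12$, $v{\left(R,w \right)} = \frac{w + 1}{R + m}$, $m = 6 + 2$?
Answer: $- \frac{1064}{3} \approx -354.67$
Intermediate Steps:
$m = 8$
$v{\left(R,w \right)} = \frac{1 + w}{8 + R}$ ($v{\left(R,w \right)} = \frac{w + 1}{R + 8} = \frac{1 + w}{8 + R}$)
$T = - \frac{28}{3}$ ($T = \frac{\left(-9 - 7\right) - 12}{3} = \frac{-16 - 12}{3} = \frac{1}{3} \left(-28\right) = - \frac{28}{3} \approx -9.3333$)
$U{\left(v{\left(5,-1 \right)} \right)} T = 38 \left(- \frac{28}{3}\right) = - \frac{1064}{3}$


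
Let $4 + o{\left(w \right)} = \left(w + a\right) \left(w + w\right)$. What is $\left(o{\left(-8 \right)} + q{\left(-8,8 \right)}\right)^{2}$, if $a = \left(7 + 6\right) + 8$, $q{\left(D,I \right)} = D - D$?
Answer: $44944$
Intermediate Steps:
$q{\left(D,I \right)} = 0$
$a = 21$ ($a = 13 + 8 = 21$)
$o{\left(w \right)} = -4 + 2 w \left(21 + w\right)$ ($o{\left(w \right)} = -4 + \left(w + 21\right) \left(w + w\right) = -4 + \left(21 + w\right) 2 w = -4 + 2 w \left(21 + w\right)$)
$\left(o{\left(-8 \right)} + q{\left(-8,8 \right)}\right)^{2} = \left(\left(-4 + 2 \left(-8\right)^{2} + 42 \left(-8\right)\right) + 0\right)^{2} = \left(\left(-4 + 2 \cdot 64 - 336\right) + 0\right)^{2} = \left(\left(-4 + 128 - 336\right) + 0\right)^{2} = \left(-212 + 0\right)^{2} = \left(-212\right)^{2} = 44944$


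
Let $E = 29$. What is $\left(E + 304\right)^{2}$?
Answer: $110889$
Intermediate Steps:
$\left(E + 304\right)^{2} = \left(29 + 304\right)^{2} = 333^{2} = 110889$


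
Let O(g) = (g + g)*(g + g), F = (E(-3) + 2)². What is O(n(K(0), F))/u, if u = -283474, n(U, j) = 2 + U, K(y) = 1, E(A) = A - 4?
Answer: -18/141737 ≈ -0.00012700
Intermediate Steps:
E(A) = -4 + A
F = 25 (F = ((-4 - 3) + 2)² = (-7 + 2)² = (-5)² = 25)
O(g) = 4*g² (O(g) = (2*g)*(2*g) = 4*g²)
O(n(K(0), F))/u = (4*(2 + 1)²)/(-283474) = (4*3²)*(-1/283474) = (4*9)*(-1/283474) = 36*(-1/283474) = -18/141737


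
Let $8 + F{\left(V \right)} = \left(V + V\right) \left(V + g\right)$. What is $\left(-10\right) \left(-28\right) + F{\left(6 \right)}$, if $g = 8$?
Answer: $440$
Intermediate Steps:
$F{\left(V \right)} = -8 + 2 V \left(8 + V\right)$ ($F{\left(V \right)} = -8 + \left(V + V\right) \left(V + 8\right) = -8 + 2 V \left(8 + V\right)$)
$\left(-10\right) \left(-28\right) + F{\left(6 \right)} = \left(-10\right) \left(-28\right) + \left(-8 + 2 \cdot 6^{2} + 16 \cdot 6\right) = 280 + \left(-8 + 2 \cdot 36 + 96\right) = 280 + \left(-8 + 72 + 96\right) = 280 + 160 = 440$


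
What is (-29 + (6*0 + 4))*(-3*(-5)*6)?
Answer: -2250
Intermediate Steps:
(-29 + (6*0 + 4))*(-3*(-5)*6) = (-29 + (0 + 4))*(15*6) = (-29 + 4)*90 = -25*90 = -2250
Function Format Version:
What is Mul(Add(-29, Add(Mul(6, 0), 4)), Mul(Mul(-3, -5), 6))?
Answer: -2250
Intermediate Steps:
Mul(Add(-29, Add(Mul(6, 0), 4)), Mul(Mul(-3, -5), 6)) = Mul(Add(-29, Add(0, 4)), Mul(15, 6)) = Mul(Add(-29, 4), 90) = Mul(-25, 90) = -2250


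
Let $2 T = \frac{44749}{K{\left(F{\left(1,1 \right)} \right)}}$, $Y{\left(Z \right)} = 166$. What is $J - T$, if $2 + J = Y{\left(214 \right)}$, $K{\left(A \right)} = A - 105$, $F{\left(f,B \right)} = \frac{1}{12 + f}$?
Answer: $\frac{1029129}{2728} \approx 377.25$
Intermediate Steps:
$K{\left(A \right)} = -105 + A$
$J = 164$ ($J = -2 + 166 = 164$)
$T = - \frac{581737}{2728}$ ($T = \frac{44749 \frac{1}{-105 + \frac{1}{12 + 1}}}{2} = \frac{44749 \frac{1}{-105 + \frac{1}{13}}}{2} = \frac{44749 \frac{1}{- \frac{1364}{13}}}{2} = \frac{44749 \left(- \frac{13}{1364}\right)}{2} = \frac{1}{2} \left(- \frac{581737}{1364}\right) = - \frac{581737}{2728} \approx -213.25$)
$J - T = 164 - - \frac{581737}{2728} = 164 + \frac{581737}{2728} = \frac{1029129}{2728}$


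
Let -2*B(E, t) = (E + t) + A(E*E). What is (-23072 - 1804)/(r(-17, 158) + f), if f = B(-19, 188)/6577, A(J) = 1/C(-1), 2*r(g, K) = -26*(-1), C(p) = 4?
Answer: -436291872/227777 ≈ -1915.4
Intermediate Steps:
r(g, K) = 13 (r(g, K) = (-26*(-1))/2 = (½)*26 = 13)
A(J) = ¼ (A(J) = 1/4 = ¼)
B(E, t) = -⅛ - E/2 - t/2 (B(E, t) = -((E + t) + ¼)/2 = -(¼ + E + t)/2 = -⅛ - E/2 - t/2)
f = -677/52616 (f = (-⅛ - ½*(-19) - ½*188)/6577 = (-⅛ + 19/2 - 94)*(1/6577) = -677/8*1/6577 = -677/52616 ≈ -0.012867)
(-23072 - 1804)/(r(-17, 158) + f) = (-23072 - 1804)/(13 - 677/52616) = -24876/683331/52616 = -24876*52616/683331 = -436291872/227777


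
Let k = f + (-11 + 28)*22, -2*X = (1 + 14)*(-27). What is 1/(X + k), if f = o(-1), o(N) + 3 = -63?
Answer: 2/1021 ≈ 0.0019589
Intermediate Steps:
o(N) = -66 (o(N) = -3 - 63 = -66)
f = -66
X = 405/2 (X = -(1 + 14)*(-27)/2 = -15*(-27)/2 = -1/2*(-405) = 405/2 ≈ 202.50)
k = 308 (k = -66 + (-11 + 28)*22 = -66 + 17*22 = -66 + 374 = 308)
1/(X + k) = 1/(405/2 + 308) = 1/(1021/2) = 2/1021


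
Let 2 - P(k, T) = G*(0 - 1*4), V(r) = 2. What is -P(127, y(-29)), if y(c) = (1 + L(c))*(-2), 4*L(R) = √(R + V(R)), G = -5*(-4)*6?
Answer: -482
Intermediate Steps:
G = 120 (G = 20*6 = 120)
L(R) = √(2 + R)/4 (L(R) = √(R + 2)/4 = √(2 + R)/4)
y(c) = -2 - √(2 + c)/2 (y(c) = (1 + √(2 + c)/4)*(-2) = -2 - √(2 + c)/2)
P(k, T) = 482 (P(k, T) = 2 - 120*(0 - 1*4) = 2 - 120*(0 - 4) = 2 - 120*(-4) = 2 - 1*(-480) = 2 + 480 = 482)
-P(127, y(-29)) = -1*482 = -482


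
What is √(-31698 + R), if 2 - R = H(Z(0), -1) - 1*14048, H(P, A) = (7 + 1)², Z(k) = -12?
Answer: 12*I*√123 ≈ 133.09*I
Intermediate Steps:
H(P, A) = 64 (H(P, A) = 8² = 64)
R = 13986 (R = 2 - (64 - 1*14048) = 2 - (64 - 14048) = 2 - 1*(-13984) = 2 + 13984 = 13986)
√(-31698 + R) = √(-31698 + 13986) = √(-17712) = 12*I*√123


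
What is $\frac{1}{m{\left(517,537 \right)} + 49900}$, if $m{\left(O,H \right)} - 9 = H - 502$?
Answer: $\frac{1}{49944} \approx 2.0022 \cdot 10^{-5}$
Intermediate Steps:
$m{\left(O,H \right)} = -493 + H$ ($m{\left(O,H \right)} = 9 + \left(H - 502\right) = 9 + \left(-502 + H\right) = -493 + H$)
$\frac{1}{m{\left(517,537 \right)} + 49900} = \frac{1}{\left(-493 + 537\right) + 49900} = \frac{1}{44 + 49900} = \frac{1}{49944}$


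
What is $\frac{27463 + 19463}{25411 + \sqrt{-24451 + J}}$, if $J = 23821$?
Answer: $\frac{1192436586}{645719551} - \frac{140778 i \sqrt{70}}{645719551} \approx 1.8467 - 0.0018241 i$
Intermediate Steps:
$\frac{27463 + 19463}{25411 + \sqrt{-24451 + J}} = \frac{27463 + 19463}{25411 + \sqrt{-24451 + 23821}} = \frac{46926}{25411 + \sqrt{-630}} = \frac{46926}{25411 + 3 i \sqrt{70}}$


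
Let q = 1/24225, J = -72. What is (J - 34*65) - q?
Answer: -55281451/24225 ≈ -2282.0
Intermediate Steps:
q = 1/24225 ≈ 4.1280e-5
(J - 34*65) - q = (-72 - 34*65) - 1*1/24225 = (-72 - 2210) - 1/24225 = -2282 - 1/24225 = -55281451/24225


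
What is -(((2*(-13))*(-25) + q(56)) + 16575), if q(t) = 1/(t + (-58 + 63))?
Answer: -1050726/61 ≈ -17225.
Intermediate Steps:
q(t) = 1/(5 + t) (q(t) = 1/(t + 5) = 1/(5 + t))
-(((2*(-13))*(-25) + q(56)) + 16575) = -(((2*(-13))*(-25) + 1/(5 + 56)) + 16575) = -((-26*(-25) + 1/61) + 16575) = -((650 + 1/61) + 16575) = -(39651/61 + 16575) = -1*1050726/61 = -1050726/61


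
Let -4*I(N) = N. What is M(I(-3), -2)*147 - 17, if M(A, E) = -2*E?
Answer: 571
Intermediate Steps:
I(N) = -N/4
M(I(-3), -2)*147 - 17 = -2*(-2)*147 - 17 = 4*147 - 17 = 588 - 17 = 571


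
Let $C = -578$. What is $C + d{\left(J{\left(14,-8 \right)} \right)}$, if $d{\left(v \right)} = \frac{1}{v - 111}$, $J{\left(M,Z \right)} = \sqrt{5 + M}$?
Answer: $- \frac{7110667}{12302} - \frac{\sqrt{19}}{12302} \approx -578.01$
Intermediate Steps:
$d{\left(v \right)} = \frac{1}{-111 + v}$
$C + d{\left(J{\left(14,-8 \right)} \right)} = -578 + \frac{1}{-111 + \sqrt{5 + 14}} = -578 + \frac{1}{-111 + \sqrt{19}}$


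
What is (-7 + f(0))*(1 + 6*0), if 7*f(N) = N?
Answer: -7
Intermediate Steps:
f(N) = N/7
(-7 + f(0))*(1 + 6*0) = (-7 + (⅐)*0)*(1 + 6*0) = (-7 + 0)*(1 + 0) = -7*1 = -7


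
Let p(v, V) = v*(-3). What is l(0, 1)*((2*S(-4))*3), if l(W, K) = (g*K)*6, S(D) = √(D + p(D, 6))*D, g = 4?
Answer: -1152*√2 ≈ -1629.2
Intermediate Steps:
p(v, V) = -3*v
S(D) = D*√2*√(-D) (S(D) = √(D - 3*D)*D = √(-2*D)*D = (√2*√(-D))*D = D*√2*√(-D))
l(W, K) = 24*K (l(W, K) = (4*K)*6 = 24*K)
l(0, 1)*((2*S(-4))*3) = (24*1)*((2*(-√2*(-1*(-4))^(3/2)))*3) = 24*((2*(-√2*4^(3/2)))*3) = 24*((2*(-1*√2*8))*3) = 24*((2*(-8*√2))*3) = 24*(-16*√2*3) = 24*(-48*√2) = -1152*√2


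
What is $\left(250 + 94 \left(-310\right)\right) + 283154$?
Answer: $254264$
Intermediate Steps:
$\left(250 + 94 \left(-310\right)\right) + 283154 = \left(250 - 29140\right) + 283154 = -28890 + 283154 = 254264$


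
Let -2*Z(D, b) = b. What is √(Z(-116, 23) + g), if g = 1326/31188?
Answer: I*√77393022/2599 ≈ 3.3849*I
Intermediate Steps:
Z(D, b) = -b/2
g = 221/5198 (g = 1326*(1/31188) = 221/5198 ≈ 0.042516)
√(Z(-116, 23) + g) = √(-½*23 + 221/5198) = √(-23/2 + 221/5198) = √(-29778/2599) = I*√77393022/2599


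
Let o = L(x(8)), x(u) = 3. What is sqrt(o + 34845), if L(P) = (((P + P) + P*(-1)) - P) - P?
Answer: sqrt(34842) ≈ 186.66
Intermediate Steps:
L(P) = -P (L(P) = ((2*P - P) - P) - P = (P - P) - P = 0 - P = -P)
o = -3 (o = -1*3 = -3)
sqrt(o + 34845) = sqrt(-3 + 34845) = sqrt(34842)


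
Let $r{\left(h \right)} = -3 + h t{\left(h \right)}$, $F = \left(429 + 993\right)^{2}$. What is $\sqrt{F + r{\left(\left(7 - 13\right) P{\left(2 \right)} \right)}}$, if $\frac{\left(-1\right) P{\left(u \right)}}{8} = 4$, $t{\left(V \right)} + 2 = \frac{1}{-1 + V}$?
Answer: $\frac{\sqrt{73753564929}}{191} \approx 1421.9$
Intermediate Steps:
$t{\left(V \right)} = -2 + \frac{1}{-1 + V}$
$P{\left(u \right)} = -32$ ($P{\left(u \right)} = \left(-8\right) 4 = -32$)
$F = 2022084$ ($F = 1422^{2} = 2022084$)
$r{\left(h \right)} = -3 + \frac{h \left(3 - 2 h\right)}{-1 + h}$ ($r{\left(h \right)} = -3 + h \frac{3 - 2 h}{-1 + h} = -3 + \frac{h \left(3 - 2 h\right)}{-1 + h}$)
$\sqrt{F + r{\left(\left(7 - 13\right) P{\left(2 \right)} \right)}} = \sqrt{2022084 + \frac{3 - 2 \left(\left(7 - 13\right) \left(-32\right)\right)^{2}}{-1 + \left(7 - 13\right) \left(-32\right)}} = \sqrt{2022084 + \frac{3 - 2 \left(\left(-6\right) \left(-32\right)\right)^{2}}{-1 - -192}} = \sqrt{2022084 + \frac{3 - 2 \cdot 192^{2}}{-1 + 192}} = \sqrt{2022084 + \frac{3 - 73728}{191}} = \sqrt{2022084 + \frac{1}{191} \left(-73725\right)} = \sqrt{2022084 - \frac{73725}{191}} = \sqrt{\frac{386144319}{191}} = \frac{\sqrt{73753564929}}{191}$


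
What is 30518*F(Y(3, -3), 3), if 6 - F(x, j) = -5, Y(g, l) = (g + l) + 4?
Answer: 335698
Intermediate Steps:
Y(g, l) = 4 + g + l
F(x, j) = 11 (F(x, j) = 6 - 1*(-5) = 6 + 5 = 11)
30518*F(Y(3, -3), 3) = 30518*11 = 335698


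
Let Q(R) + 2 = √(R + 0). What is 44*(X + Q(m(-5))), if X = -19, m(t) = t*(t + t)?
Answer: -924 + 220*√2 ≈ -612.87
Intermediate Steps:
m(t) = 2*t² (m(t) = t*(2*t) = 2*t²)
Q(R) = -2 + √R (Q(R) = -2 + √(R + 0) = -2 + √R)
44*(X + Q(m(-5))) = 44*(-19 + (-2 + √(2*(-5)²))) = 44*(-19 + (-2 + √(2*25))) = 44*(-19 + (-2 + √50)) = 44*(-19 + (-2 + 5*√2)) = 44*(-21 + 5*√2) = -924 + 220*√2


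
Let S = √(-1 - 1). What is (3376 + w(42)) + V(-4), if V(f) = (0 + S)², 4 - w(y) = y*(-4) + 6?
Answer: 3540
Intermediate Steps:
w(y) = -2 + 4*y (w(y) = 4 - (y*(-4) + 6) = 4 - (-4*y + 6) = 4 - (6 - 4*y) = 4 + (-6 + 4*y) = -2 + 4*y)
S = I*√2 (S = √(-2) = I*√2 ≈ 1.4142*I)
V(f) = -2 (V(f) = (0 + I*√2)² = (I*√2)² = -2)
(3376 + w(42)) + V(-4) = (3376 + (-2 + 4*42)) - 2 = (3376 + (-2 + 168)) - 2 = (3376 + 166) - 2 = 3542 - 2 = 3540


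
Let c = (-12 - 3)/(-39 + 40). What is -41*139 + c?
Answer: -5714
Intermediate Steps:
c = -15 (c = -15/1 = -15*1 = -15)
-41*139 + c = -41*139 - 15 = -5699 - 15 = -5714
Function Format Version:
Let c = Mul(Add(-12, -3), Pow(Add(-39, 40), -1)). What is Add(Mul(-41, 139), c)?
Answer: -5714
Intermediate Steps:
c = -15 (c = Mul(-15, Pow(1, -1)) = Mul(-15, 1) = -15)
Add(Mul(-41, 139), c) = Add(Mul(-41, 139), -15) = Add(-5699, -15) = -5714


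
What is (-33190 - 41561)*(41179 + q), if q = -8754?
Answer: -2423801175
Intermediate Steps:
(-33190 - 41561)*(41179 + q) = (-33190 - 41561)*(41179 - 8754) = -74751*32425 = -2423801175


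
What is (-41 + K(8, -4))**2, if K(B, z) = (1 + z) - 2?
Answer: 2116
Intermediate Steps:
K(B, z) = -1 + z
(-41 + K(8, -4))**2 = (-41 + (-1 - 4))**2 = (-41 - 5)**2 = (-46)**2 = 2116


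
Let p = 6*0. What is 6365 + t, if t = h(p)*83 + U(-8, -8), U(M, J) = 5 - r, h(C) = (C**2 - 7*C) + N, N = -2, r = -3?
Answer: 6207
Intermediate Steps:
p = 0
h(C) = -2 + C**2 - 7*C (h(C) = (C**2 - 7*C) - 2 = -2 + C**2 - 7*C)
U(M, J) = 8 (U(M, J) = 5 - 1*(-3) = 5 + 3 = 8)
t = -158 (t = (-2 + 0**2 - 7*0)*83 + 8 = (-2 + 0 + 0)*83 + 8 = -2*83 + 8 = -166 + 8 = -158)
6365 + t = 6365 - 158 = 6207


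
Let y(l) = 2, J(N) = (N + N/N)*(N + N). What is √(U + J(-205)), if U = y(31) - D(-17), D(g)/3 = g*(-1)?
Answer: √83591 ≈ 289.12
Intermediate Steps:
J(N) = 2*N*(1 + N) (J(N) = (N + 1)*(2*N) = (1 + N)*(2*N) = 2*N*(1 + N))
D(g) = -3*g (D(g) = 3*(g*(-1)) = 3*(-g) = -3*g)
U = -49 (U = 2 - (-3)*(-17) = 2 - 1*51 = 2 - 51 = -49)
√(U + J(-205)) = √(-49 + 2*(-205)*(1 - 205)) = √(-49 + 2*(-205)*(-204)) = √(-49 + 83640) = √83591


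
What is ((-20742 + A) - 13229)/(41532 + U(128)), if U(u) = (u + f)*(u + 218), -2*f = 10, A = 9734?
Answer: -8079/28030 ≈ -0.28823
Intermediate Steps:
f = -5 (f = -½*10 = -5)
U(u) = (-5 + u)*(218 + u) (U(u) = (u - 5)*(u + 218) = (-5 + u)*(218 + u))
((-20742 + A) - 13229)/(41532 + U(128)) = ((-20742 + 9734) - 13229)/(41532 + (-1090 + 128² + 213*128)) = (-11008 - 13229)/(41532 + (-1090 + 16384 + 27264)) = -24237/(41532 + 42558) = -24237/84090 = -24237*1/84090 = -8079/28030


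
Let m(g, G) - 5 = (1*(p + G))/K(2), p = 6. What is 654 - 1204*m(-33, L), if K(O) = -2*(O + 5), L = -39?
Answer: -8204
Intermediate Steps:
K(O) = -10 - 2*O (K(O) = -2*(5 + O) = -10 - 2*O)
m(g, G) = 32/7 - G/14 (m(g, G) = 5 + (1*(6 + G))/(-10 - 2*2) = 5 + (6 + G)/(-10 - 4) = 5 + (6 + G)/(-14) = 5 + (6 + G)*(-1/14) = 5 + (-3/7 - G/14) = 32/7 - G/14)
654 - 1204*m(-33, L) = 654 - 1204*(32/7 - 1/14*(-39)) = 654 - 1204*(32/7 + 39/14) = 654 - 1204*103/14 = 654 - 8858 = -8204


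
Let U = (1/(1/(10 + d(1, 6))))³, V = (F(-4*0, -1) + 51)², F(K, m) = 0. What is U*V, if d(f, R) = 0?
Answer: 2601000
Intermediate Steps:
V = 2601 (V = (0 + 51)² = 51² = 2601)
U = 1000 (U = (1/(1/(10 + 0)))³ = (1/(1/10))³ = (1/(⅒))³ = 10³ = 1000)
U*V = 1000*2601 = 2601000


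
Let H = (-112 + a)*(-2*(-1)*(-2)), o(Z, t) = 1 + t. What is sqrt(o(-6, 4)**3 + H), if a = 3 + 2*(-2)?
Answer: sqrt(577) ≈ 24.021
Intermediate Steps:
a = -1 (a = 3 - 4 = -1)
H = 452 (H = (-112 - 1)*(-2*(-1)*(-2)) = -226*(-2) = -113*(-4) = 452)
sqrt(o(-6, 4)**3 + H) = sqrt((1 + 4)**3 + 452) = sqrt(5**3 + 452) = sqrt(125 + 452) = sqrt(577)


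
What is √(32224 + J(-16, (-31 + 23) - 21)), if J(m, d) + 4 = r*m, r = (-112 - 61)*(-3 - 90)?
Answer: 14*I*√1149 ≈ 474.56*I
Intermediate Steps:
r = 16089 (r = -173*(-93) = 16089)
J(m, d) = -4 + 16089*m
√(32224 + J(-16, (-31 + 23) - 21)) = √(32224 + (-4 + 16089*(-16))) = √(32224 + (-4 - 257424)) = √(32224 - 257428) = √(-225204) = 14*I*√1149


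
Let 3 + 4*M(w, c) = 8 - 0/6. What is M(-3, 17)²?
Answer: 25/16 ≈ 1.5625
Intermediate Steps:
M(w, c) = 5/4 (M(w, c) = -¾ + (8 - 0/6)/4 = -¾ + (8 - 1*0)/4 = -¾ + (8 + 0)/4 = -¾ + (¼)*8 = -¾ + 2 = 5/4)
M(-3, 17)² = (5/4)² = 25/16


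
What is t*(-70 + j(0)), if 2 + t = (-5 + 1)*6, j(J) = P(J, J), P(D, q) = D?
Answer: 1820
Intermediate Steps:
j(J) = J
t = -26 (t = -2 + (-5 + 1)*6 = -2 - 4*6 = -2 - 24 = -26)
t*(-70 + j(0)) = -26*(-70 + 0) = -26*(-70) = 1820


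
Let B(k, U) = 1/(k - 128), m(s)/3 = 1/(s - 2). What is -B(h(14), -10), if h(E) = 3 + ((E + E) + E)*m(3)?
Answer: -1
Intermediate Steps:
m(s) = 3/(-2 + s) (m(s) = 3/(s - 2) = 3/(-2 + s))
h(E) = 3 + 9*E (h(E) = 3 + ((E + E) + E)*(3/(-2 + 3)) = 3 + (2*E + E)*(3/1) = 3 + (3*E)*(3*1) = 3 + (3*E)*3 = 3 + 9*E)
B(k, U) = 1/(-128 + k)
-B(h(14), -10) = -1/(-128 + (3 + 9*14)) = -1/(-128 + (3 + 126)) = -1/(-128 + 129) = -1/1 = -1*1 = -1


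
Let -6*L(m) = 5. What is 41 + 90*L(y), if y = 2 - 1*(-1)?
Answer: -34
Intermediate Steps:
y = 3 (y = 2 + 1 = 3)
L(m) = -5/6 (L(m) = -1/6*5 = -5/6)
41 + 90*L(y) = 41 + 90*(-5/6) = 41 - 75 = -34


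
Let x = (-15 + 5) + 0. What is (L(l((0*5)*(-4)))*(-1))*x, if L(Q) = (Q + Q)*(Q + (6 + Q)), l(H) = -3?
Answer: 0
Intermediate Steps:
x = -10 (x = -10 + 0 = -10)
L(Q) = 2*Q*(6 + 2*Q) (L(Q) = (2*Q)*(6 + 2*Q) = 2*Q*(6 + 2*Q))
(L(l((0*5)*(-4)))*(-1))*x = ((4*(-3)*(3 - 3))*(-1))*(-10) = ((4*(-3)*0)*(-1))*(-10) = (0*(-1))*(-10) = 0*(-10) = 0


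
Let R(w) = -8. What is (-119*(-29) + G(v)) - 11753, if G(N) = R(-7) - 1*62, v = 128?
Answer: -8372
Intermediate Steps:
G(N) = -70 (G(N) = -8 - 1*62 = -8 - 62 = -70)
(-119*(-29) + G(v)) - 11753 = (-119*(-29) - 70) - 11753 = (-17*(-203) - 70) - 11753 = (3451 - 70) - 11753 = 3381 - 11753 = -8372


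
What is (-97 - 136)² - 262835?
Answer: -208546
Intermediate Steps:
(-97 - 136)² - 262835 = (-233)² - 262835 = 54289 - 262835 = -208546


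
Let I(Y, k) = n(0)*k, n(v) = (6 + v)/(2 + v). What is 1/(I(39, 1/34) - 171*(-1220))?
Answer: 34/7093083 ≈ 4.7934e-6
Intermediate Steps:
n(v) = (6 + v)/(2 + v)
I(Y, k) = 3*k (I(Y, k) = ((6 + 0)/(2 + 0))*k = (6/2)*k = ((½)*6)*k = 3*k)
1/(I(39, 1/34) - 171*(-1220)) = 1/(3/34 - 171*(-1220)) = 1/(3*(1/34) + 208620) = 1/(3/34 + 208620) = 1/(7093083/34) = 34/7093083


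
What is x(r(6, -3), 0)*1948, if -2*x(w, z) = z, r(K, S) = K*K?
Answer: 0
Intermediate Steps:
r(K, S) = K²
x(w, z) = -z/2
x(r(6, -3), 0)*1948 = -½*0*1948 = 0*1948 = 0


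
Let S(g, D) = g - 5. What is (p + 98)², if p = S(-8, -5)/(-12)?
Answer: 1413721/144 ≈ 9817.5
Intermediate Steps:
S(g, D) = -5 + g
p = 13/12 (p = (-5 - 8)/(-12) = -13*(-1/12) = 13/12 ≈ 1.0833)
(p + 98)² = (13/12 + 98)² = (1189/12)² = 1413721/144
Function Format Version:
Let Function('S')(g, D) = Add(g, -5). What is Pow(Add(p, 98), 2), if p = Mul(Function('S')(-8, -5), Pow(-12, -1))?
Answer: Rational(1413721, 144) ≈ 9817.5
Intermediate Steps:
Function('S')(g, D) = Add(-5, g)
p = Rational(13, 12) (p = Mul(Add(-5, -8), Pow(-12, -1)) = Mul(-13, Rational(-1, 12)) = Rational(13, 12) ≈ 1.0833)
Pow(Add(p, 98), 2) = Pow(Add(Rational(13, 12), 98), 2) = Pow(Rational(1189, 12), 2) = Rational(1413721, 144)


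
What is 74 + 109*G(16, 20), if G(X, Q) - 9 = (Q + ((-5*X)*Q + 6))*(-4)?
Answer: 687319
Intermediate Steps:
G(X, Q) = -15 - 4*Q + 20*Q*X (G(X, Q) = 9 + (Q + ((-5*X)*Q + 6))*(-4) = 9 + (Q + (-5*Q*X + 6))*(-4) = 9 + (Q + (6 - 5*Q*X))*(-4) = 9 + (6 + Q - 5*Q*X)*(-4) = 9 + (-24 - 4*Q + 20*Q*X) = -15 - 4*Q + 20*Q*X)
74 + 109*G(16, 20) = 74 + 109*(-15 - 4*20 + 20*20*16) = 74 + 109*(-15 - 80 + 6400) = 74 + 109*6305 = 74 + 687245 = 687319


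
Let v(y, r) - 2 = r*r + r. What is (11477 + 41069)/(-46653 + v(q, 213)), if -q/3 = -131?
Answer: -52546/1069 ≈ -49.154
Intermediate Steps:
q = 393 (q = -3*(-131) = 393)
v(y, r) = 2 + r + r² (v(y, r) = 2 + (r*r + r) = 2 + (r² + r) = 2 + (r + r²) = 2 + r + r²)
(11477 + 41069)/(-46653 + v(q, 213)) = (11477 + 41069)/(-46653 + (2 + 213 + 213²)) = 52546/(-46653 + (2 + 213 + 45369)) = 52546/(-46653 + 45584) = 52546/(-1069) = 52546*(-1/1069) = -52546/1069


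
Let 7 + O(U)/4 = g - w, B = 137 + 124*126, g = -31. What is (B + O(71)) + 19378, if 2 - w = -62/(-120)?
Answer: 524716/15 ≈ 34981.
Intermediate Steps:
B = 15761 (B = 137 + 15624 = 15761)
w = 89/60 (w = 2 - (-62)/(-120) = 2 - (-62)*(-1)/120 = 2 - 1*31/60 = 2 - 31/60 = 89/60 ≈ 1.4833)
O(U) = -2369/15 (O(U) = -28 + 4*(-31 - 1*89/60) = -28 + 4*(-31 - 89/60) = -28 + 4*(-1949/60) = -28 - 1949/15 = -2369/15)
(B + O(71)) + 19378 = (15761 - 2369/15) + 19378 = 234046/15 + 19378 = 524716/15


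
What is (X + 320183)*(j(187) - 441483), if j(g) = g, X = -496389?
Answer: 77759002976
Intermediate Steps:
(X + 320183)*(j(187) - 441483) = (-496389 + 320183)*(187 - 441483) = -176206*(-441296) = 77759002976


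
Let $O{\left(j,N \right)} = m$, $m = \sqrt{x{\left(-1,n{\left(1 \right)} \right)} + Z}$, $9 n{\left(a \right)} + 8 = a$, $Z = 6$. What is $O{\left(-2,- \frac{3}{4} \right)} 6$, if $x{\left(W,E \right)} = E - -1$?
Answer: $4 \sqrt{14} \approx 14.967$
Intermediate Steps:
$n{\left(a \right)} = - \frac{8}{9} + \frac{a}{9}$
$x{\left(W,E \right)} = 1 + E$ ($x{\left(W,E \right)} = E + 1 = 1 + E$)
$m = \frac{2 \sqrt{14}}{3}$ ($m = \sqrt{\left(1 + \left(- \frac{8}{9} + \frac{1}{9} \cdot 1\right)\right) + 6} = \sqrt{\left(1 + \left(- \frac{8}{9} + \frac{1}{9}\right)\right) + 6} = \sqrt{\left(1 - \frac{7}{9}\right) + 6} = \sqrt{\frac{2}{9} + 6} = \sqrt{\frac{56}{9}} = \frac{2 \sqrt{14}}{3} \approx 2.4944$)
$O{\left(j,N \right)} = \frac{2 \sqrt{14}}{3}$
$O{\left(-2,- \frac{3}{4} \right)} 6 = \frac{2 \sqrt{14}}{3} \cdot 6 = 4 \sqrt{14}$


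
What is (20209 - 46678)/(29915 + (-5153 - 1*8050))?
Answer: -26469/16712 ≈ -1.5838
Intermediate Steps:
(20209 - 46678)/(29915 + (-5153 - 1*8050)) = -26469/(29915 + (-5153 - 8050)) = -26469/(29915 - 13203) = -26469/16712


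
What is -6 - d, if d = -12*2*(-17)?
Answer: -414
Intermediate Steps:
d = 408 (d = -24*(-17) = 408)
-6 - d = -6 - 1*408 = -6 - 408 = -414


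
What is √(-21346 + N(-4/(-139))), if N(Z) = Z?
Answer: I*√412425510/139 ≈ 146.1*I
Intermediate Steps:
√(-21346 + N(-4/(-139))) = √(-21346 - 4/(-139)) = √(-21346 - 4*(-1/139)) = √(-21346 + 4/139) = √(-2967090/139) = I*√412425510/139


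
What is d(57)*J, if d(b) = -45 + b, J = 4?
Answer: 48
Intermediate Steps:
d(57)*J = (-45 + 57)*4 = 12*4 = 48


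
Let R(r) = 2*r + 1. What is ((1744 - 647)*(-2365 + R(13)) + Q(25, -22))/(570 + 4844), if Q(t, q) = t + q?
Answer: -2564783/5414 ≈ -473.73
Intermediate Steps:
Q(t, q) = q + t
R(r) = 1 + 2*r
((1744 - 647)*(-2365 + R(13)) + Q(25, -22))/(570 + 4844) = ((1744 - 647)*(-2365 + (1 + 2*13)) + (-22 + 25))/(570 + 4844) = (1097*(-2365 + (1 + 26)) + 3)/5414 = (1097*(-2365 + 27) + 3)*(1/5414) = (1097*(-2338) + 3)*(1/5414) = (-2564786 + 3)*(1/5414) = -2564783*1/5414 = -2564783/5414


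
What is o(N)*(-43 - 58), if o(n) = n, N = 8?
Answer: -808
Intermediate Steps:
o(N)*(-43 - 58) = 8*(-43 - 58) = 8*(-101) = -808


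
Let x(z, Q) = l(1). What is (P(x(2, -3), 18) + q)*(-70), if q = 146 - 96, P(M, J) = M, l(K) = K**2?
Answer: -3570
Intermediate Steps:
x(z, Q) = 1 (x(z, Q) = 1**2 = 1)
q = 50
(P(x(2, -3), 18) + q)*(-70) = (1 + 50)*(-70) = 51*(-70) = -3570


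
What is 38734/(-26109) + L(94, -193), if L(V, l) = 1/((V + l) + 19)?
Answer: -3124829/2088720 ≈ -1.4960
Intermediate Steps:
L(V, l) = 1/(19 + V + l)
38734/(-26109) + L(94, -193) = 38734/(-26109) + 1/(19 + 94 - 193) = 38734*(-1/26109) + 1/(-80) = -38734/26109 - 1/80 = -3124829/2088720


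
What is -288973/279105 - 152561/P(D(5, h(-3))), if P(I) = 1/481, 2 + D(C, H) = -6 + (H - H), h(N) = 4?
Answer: -20481239021278/279105 ≈ -7.3382e+7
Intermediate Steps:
D(C, H) = -8 (D(C, H) = -2 + (-6 + (H - H)) = -2 + (-6 + 0) = -2 - 6 = -8)
P(I) = 1/481
-288973/279105 - 152561/P(D(5, h(-3))) = -288973/279105 - 152561/1/481 = -288973*1/279105 - 152561*481 = -288973/279105 - 73381841 = -20481239021278/279105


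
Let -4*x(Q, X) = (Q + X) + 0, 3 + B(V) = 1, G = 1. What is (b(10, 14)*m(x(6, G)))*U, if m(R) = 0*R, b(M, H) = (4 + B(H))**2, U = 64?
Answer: 0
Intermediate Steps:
B(V) = -2 (B(V) = -3 + 1 = -2)
x(Q, X) = -Q/4 - X/4 (x(Q, X) = -((Q + X) + 0)/4 = -(Q + X)/4 = -Q/4 - X/4)
b(M, H) = 4 (b(M, H) = (4 - 2)**2 = 2**2 = 4)
m(R) = 0
(b(10, 14)*m(x(6, G)))*U = (4*0)*64 = 0*64 = 0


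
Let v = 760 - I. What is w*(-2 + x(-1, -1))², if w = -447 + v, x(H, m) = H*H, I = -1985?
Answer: 2298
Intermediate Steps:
v = 2745 (v = 760 - 1*(-1985) = 760 + 1985 = 2745)
x(H, m) = H²
w = 2298 (w = -447 + 2745 = 2298)
w*(-2 + x(-1, -1))² = 2298*(-2 + (-1)²)² = 2298*(-2 + 1)² = 2298*(-1)² = 2298*1 = 2298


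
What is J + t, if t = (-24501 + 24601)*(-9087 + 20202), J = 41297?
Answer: 1152797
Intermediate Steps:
t = 1111500 (t = 100*11115 = 1111500)
J + t = 41297 + 1111500 = 1152797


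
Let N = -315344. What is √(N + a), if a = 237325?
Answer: I*√78019 ≈ 279.32*I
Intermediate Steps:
√(N + a) = √(-315344 + 237325) = √(-78019) = I*√78019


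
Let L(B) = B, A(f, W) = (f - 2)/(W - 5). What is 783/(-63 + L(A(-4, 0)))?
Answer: -1305/103 ≈ -12.670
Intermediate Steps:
A(f, W) = (-2 + f)/(-5 + W)
783/(-63 + L(A(-4, 0))) = 783/(-63 + (-2 - 4)/(-5 + 0)) = 783/(-63 - 6/(-5)) = 783/(-63 - ⅕*(-6)) = 783/(-63 + 6/5) = 783/(-309/5) = -5/309*783 = -1305/103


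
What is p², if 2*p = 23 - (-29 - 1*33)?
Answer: 7225/4 ≈ 1806.3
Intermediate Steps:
p = 85/2 (p = (23 - (-29 - 1*33))/2 = (23 - (-29 - 33))/2 = (23 - 1*(-62))/2 = (23 + 62)/2 = (½)*85 = 85/2 ≈ 42.500)
p² = (85/2)² = 7225/4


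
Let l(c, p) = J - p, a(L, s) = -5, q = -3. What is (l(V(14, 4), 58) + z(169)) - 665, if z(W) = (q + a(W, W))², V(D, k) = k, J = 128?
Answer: -531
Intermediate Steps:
z(W) = 64 (z(W) = (-3 - 5)² = (-8)² = 64)
l(c, p) = 128 - p
(l(V(14, 4), 58) + z(169)) - 665 = ((128 - 1*58) + 64) - 665 = ((128 - 58) + 64) - 665 = (70 + 64) - 665 = 134 - 665 = -531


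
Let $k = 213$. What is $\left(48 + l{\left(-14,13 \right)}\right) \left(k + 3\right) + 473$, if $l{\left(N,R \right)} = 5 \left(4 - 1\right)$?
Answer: $14081$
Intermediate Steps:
$l{\left(N,R \right)} = 15$ ($l{\left(N,R \right)} = 5 \cdot 3 = 15$)
$\left(48 + l{\left(-14,13 \right)}\right) \left(k + 3\right) + 473 = \left(48 + 15\right) \left(213 + 3\right) + 473 = 63 \cdot 216 + 473 = 13608 + 473 = 14081$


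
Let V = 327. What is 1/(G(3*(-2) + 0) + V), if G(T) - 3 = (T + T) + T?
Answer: 1/312 ≈ 0.0032051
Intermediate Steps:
G(T) = 3 + 3*T (G(T) = 3 + ((T + T) + T) = 3 + (2*T + T) = 3 + 3*T)
1/(G(3*(-2) + 0) + V) = 1/((3 + 3*(3*(-2) + 0)) + 327) = 1/((3 + 3*(-6 + 0)) + 327) = 1/((3 + 3*(-6)) + 327) = 1/((3 - 18) + 327) = 1/(-15 + 327) = 1/312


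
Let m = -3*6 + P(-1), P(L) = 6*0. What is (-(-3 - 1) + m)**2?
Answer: 196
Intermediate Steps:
P(L) = 0
m = -18 (m = -3*6 + 0 = -18 + 0 = -18)
(-(-3 - 1) + m)**2 = (-(-3 - 1) - 18)**2 = (-1*(-4) - 18)**2 = (4 - 18)**2 = (-14)**2 = 196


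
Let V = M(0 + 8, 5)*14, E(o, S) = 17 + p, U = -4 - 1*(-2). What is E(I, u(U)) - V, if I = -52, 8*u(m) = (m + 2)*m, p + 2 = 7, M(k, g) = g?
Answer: -48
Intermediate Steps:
p = 5 (p = -2 + 7 = 5)
U = -2 (U = -4 + 2 = -2)
u(m) = m*(2 + m)/8 (u(m) = ((m + 2)*m)/8 = ((2 + m)*m)/8 = (m*(2 + m))/8 = m*(2 + m)/8)
E(o, S) = 22 (E(o, S) = 17 + 5 = 22)
V = 70 (V = 5*14 = 70)
E(I, u(U)) - V = 22 - 1*70 = 22 - 70 = -48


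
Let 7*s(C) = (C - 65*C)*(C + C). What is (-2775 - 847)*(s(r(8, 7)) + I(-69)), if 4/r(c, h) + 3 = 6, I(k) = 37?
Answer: -1025026/63 ≈ -16270.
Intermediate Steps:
r(c, h) = 4/3 (r(c, h) = 4/(-3 + 6) = 4/3)
s(C) = -128*C**2/7 (s(C) = ((C - 65*C)*(C + C))/7 = ((-64*C)*(2*C))/7 = (-128*C**2)/7 = -128*C**2/7)
(-2775 - 847)*(s(r(8, 7)) + I(-69)) = (-2775 - 847)*(-128*(4/3)**2/7 + 37) = -3622*(-128/7*16/9 + 37) = -3622*(-2048/63 + 37) = -3622*283/63 = -1025026/63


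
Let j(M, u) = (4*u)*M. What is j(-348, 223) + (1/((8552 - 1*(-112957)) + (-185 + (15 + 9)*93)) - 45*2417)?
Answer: -51792327635/123556 ≈ -4.1918e+5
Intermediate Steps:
j(M, u) = 4*M*u
j(-348, 223) + (1/((8552 - 1*(-112957)) + (-185 + (15 + 9)*93)) - 45*2417) = 4*(-348)*223 + (1/((8552 - 1*(-112957)) + (-185 + (15 + 9)*93)) - 45*2417) = -310416 + (1/((8552 + 112957) + (-185 + 24*93)) - 1*108765) = -310416 + (1/(121509 + (-185 + 2232)) - 108765) = -310416 + (1/(121509 + 2047) - 108765) = -310416 + (1/123556 - 108765) = -310416 - 13438568339/123556 = -51792327635/123556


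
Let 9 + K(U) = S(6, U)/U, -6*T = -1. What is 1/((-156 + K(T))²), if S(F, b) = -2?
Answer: 1/31329 ≈ 3.1919e-5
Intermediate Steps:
T = ⅙ (T = -⅙*(-1) = ⅙ ≈ 0.16667)
K(U) = -9 - 2/U
1/((-156 + K(T))²) = 1/((-156 + (-9 - 2/⅙))²) = 1/((-156 + (-9 - 2*6))²) = 1/((-156 + (-9 - 12))²) = 1/((-156 - 21)²) = 1/((-177)²) = 1/31329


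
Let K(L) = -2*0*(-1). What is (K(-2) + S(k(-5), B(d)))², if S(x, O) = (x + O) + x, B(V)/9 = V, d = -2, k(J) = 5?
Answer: 64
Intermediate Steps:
K(L) = 0 (K(L) = 0*(-1) = 0)
B(V) = 9*V
S(x, O) = O + 2*x (S(x, O) = (O + x) + x = O + 2*x)
(K(-2) + S(k(-5), B(d)))² = (0 + (9*(-2) + 2*5))² = (0 + (-18 + 10))² = (0 - 8)² = (-8)² = 64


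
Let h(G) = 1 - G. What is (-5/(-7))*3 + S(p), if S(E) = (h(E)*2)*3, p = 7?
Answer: -237/7 ≈ -33.857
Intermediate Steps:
S(E) = 6 - 6*E (S(E) = ((1 - E)*2)*3 = (2 - 2*E)*3 = 6 - 6*E)
(-5/(-7))*3 + S(p) = (-5/(-7))*3 + (6 - 6*7) = -⅐*(-5)*3 + (6 - 42) = (5/7)*3 - 36 = 15/7 - 36 = -237/7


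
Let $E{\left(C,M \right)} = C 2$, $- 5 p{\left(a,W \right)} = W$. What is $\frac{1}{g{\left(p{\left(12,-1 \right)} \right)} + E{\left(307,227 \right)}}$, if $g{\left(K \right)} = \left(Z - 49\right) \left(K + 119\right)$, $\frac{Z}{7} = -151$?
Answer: $- \frac{5}{656106} \approx -7.6207 \cdot 10^{-6}$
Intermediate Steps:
$Z = -1057$ ($Z = 7 \left(-151\right) = -1057$)
$p{\left(a,W \right)} = - \frac{W}{5}$
$g{\left(K \right)} = -131614 - 1106 K$ ($g{\left(K \right)} = \left(-1057 - 49\right) \left(K + 119\right) = - 1106 \left(119 + K\right) = -131614 - 1106 K$)
$E{\left(C,M \right)} = 2 C$
$\frac{1}{g{\left(p{\left(12,-1 \right)} \right)} + E{\left(307,227 \right)}} = \frac{1}{\left(-131614 - 1106 \left(\left(- \frac{1}{5}\right) \left(-1\right)\right)\right) + 2 \cdot 307} = \frac{1}{\left(-131614 - \frac{1106}{5}\right) + 614} = \frac{1}{- \frac{659176}{5} + 614} = \frac{1}{- \frac{656106}{5}} = - \frac{5}{656106}$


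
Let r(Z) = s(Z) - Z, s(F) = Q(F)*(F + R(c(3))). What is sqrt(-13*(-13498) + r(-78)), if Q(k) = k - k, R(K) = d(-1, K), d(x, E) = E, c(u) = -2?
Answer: 8*sqrt(2743) ≈ 418.99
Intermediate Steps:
R(K) = K
Q(k) = 0
s(F) = 0 (s(F) = 0*(F - 2) = 0*(-2 + F) = 0)
r(Z) = -Z (r(Z) = 0 - Z = -Z)
sqrt(-13*(-13498) + r(-78)) = sqrt(-13*(-13498) - 1*(-78)) = sqrt(175474 + 78) = sqrt(175552) = 8*sqrt(2743)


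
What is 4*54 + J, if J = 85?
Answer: 301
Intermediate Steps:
4*54 + J = 4*54 + 85 = 216 + 85 = 301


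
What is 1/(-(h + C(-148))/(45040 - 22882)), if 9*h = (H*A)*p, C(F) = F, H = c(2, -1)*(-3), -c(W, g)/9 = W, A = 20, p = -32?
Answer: 11079/1994 ≈ 5.5562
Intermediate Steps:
c(W, g) = -9*W
H = 54 (H = -9*2*(-3) = -18*(-3) = 54)
h = -3840 (h = ((54*20)*(-32))/9 = (1080*(-32))/9 = (⅑)*(-34560) = -3840)
1/(-(h + C(-148))/(45040 - 22882)) = 1/(-(-3840 - 148)/(45040 - 22882)) = 1/(-(-3988)/22158) = 1/(-1*(-1994/11079)) = 1/(1994/11079) = 11079/1994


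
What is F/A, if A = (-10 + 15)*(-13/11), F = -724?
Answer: 7964/65 ≈ 122.52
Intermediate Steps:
A = -65/11 (A = 5*(-13*1/11) = 5*(-13/11) = -65/11 ≈ -5.9091)
F/A = -724/(-65/11) = -724*(-11/65) = 7964/65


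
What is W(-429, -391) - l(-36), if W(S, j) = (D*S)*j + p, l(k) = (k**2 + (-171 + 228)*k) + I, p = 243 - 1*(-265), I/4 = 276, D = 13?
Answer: 2180767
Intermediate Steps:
I = 1104 (I = 4*276 = 1104)
p = 508 (p = 243 + 265 = 508)
l(k) = 1104 + k**2 + 57*k (l(k) = (k**2 + (-171 + 228)*k) + 1104 = (k**2 + 57*k) + 1104 = 1104 + k**2 + 57*k)
W(S, j) = 508 + 13*S*j (W(S, j) = (13*S)*j + 508 = 13*S*j + 508 = 508 + 13*S*j)
W(-429, -391) - l(-36) = (508 + 13*(-429)*(-391)) - (1104 + (-36)**2 + 57*(-36)) = (508 + 2180607) - (1104 + 1296 - 2052) = 2181115 - 1*348 = 2181115 - 348 = 2180767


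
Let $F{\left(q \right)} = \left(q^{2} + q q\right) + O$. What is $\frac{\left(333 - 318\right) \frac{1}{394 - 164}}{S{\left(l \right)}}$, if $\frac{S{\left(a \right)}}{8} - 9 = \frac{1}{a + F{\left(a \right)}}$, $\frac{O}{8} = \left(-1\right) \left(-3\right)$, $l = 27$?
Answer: $\frac{4527}{4998176} \approx 0.00090573$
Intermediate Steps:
$O = 24$ ($O = 8 \left(\left(-1\right) \left(-3\right)\right) = 8 \cdot 3 = 24$)
$F{\left(q \right)} = 24 + 2 q^{2}$ ($F{\left(q \right)} = \left(q^{2} + q q\right) + 24 = \left(q^{2} + q^{2}\right) + 24 = 2 q^{2} + 24 = 24 + 2 q^{2}$)
$S{\left(a \right)} = 72 + \frac{8}{24 + a + 2 a^{2}}$ ($S{\left(a \right)} = 72 + \frac{8}{a + \left(24 + 2 a^{2}\right)} = 72 + \frac{8}{24 + a + 2 a^{2}}$)
$\frac{\left(333 - 318\right) \frac{1}{394 - 164}}{S{\left(l \right)}} = \frac{\left(333 - 318\right) \frac{1}{394 - 164}}{8 \frac{1}{24 + 27 + 2 \cdot 27^{2}} \left(217 + 9 \cdot 27 + 18 \cdot 27^{2}\right)} = \frac{15 \cdot \frac{1}{230}}{8 \frac{1}{24 + 27 + 2 \cdot 729} \left(217 + 243 + 18 \cdot 729\right)} = \frac{15 \cdot \frac{1}{230}}{8 \frac{1}{24 + 27 + 1458} \left(217 + 243 + 13122\right)} = \frac{3}{46 \cdot 8 \cdot \frac{1}{1509} \cdot 13582} = \frac{3}{46 \cdot \frac{108656}{1509}} = \frac{3}{46} \cdot \frac{1509}{108656} = \frac{4527}{4998176}$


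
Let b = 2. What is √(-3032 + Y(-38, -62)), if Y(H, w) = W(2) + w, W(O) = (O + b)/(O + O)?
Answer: I*√3093 ≈ 55.615*I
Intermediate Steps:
W(O) = (2 + O)/(2*O) (W(O) = (O + 2)/(O + O) = (2 + O)/((2*O)) = (2 + O)*(1/(2*O)) = (2 + O)/(2*O))
Y(H, w) = 1 + w (Y(H, w) = (½)*(2 + 2)/2 + w = (½)*(½)*4 + w = 1 + w)
√(-3032 + Y(-38, -62)) = √(-3032 + (1 - 62)) = √(-3032 - 61) = √(-3093) = I*√3093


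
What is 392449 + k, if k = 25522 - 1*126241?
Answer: 291730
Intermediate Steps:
k = -100719 (k = 25522 - 126241 = -100719)
392449 + k = 392449 - 100719 = 291730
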